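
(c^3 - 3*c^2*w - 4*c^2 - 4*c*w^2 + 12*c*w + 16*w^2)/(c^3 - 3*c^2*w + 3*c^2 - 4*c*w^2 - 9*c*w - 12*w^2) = (c - 4)/(c + 3)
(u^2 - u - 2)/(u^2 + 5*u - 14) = (u + 1)/(u + 7)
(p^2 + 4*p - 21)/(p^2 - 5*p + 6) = (p + 7)/(p - 2)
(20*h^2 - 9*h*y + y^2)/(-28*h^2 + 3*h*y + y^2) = (-5*h + y)/(7*h + y)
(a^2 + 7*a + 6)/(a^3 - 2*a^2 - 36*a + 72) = (a + 1)/(a^2 - 8*a + 12)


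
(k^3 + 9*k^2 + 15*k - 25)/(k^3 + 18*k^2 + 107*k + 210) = (k^2 + 4*k - 5)/(k^2 + 13*k + 42)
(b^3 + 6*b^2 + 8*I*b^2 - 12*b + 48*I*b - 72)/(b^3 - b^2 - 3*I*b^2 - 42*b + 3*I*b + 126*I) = (b^2 + 8*I*b - 12)/(b^2 - b*(7 + 3*I) + 21*I)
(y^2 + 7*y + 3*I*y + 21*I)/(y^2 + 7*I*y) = (y^2 + y*(7 + 3*I) + 21*I)/(y*(y + 7*I))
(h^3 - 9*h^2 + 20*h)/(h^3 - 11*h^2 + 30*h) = (h - 4)/(h - 6)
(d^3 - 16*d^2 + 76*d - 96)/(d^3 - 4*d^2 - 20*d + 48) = (d - 8)/(d + 4)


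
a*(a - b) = a^2 - a*b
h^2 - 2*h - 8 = (h - 4)*(h + 2)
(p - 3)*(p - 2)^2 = p^3 - 7*p^2 + 16*p - 12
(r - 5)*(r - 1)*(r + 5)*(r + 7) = r^4 + 6*r^3 - 32*r^2 - 150*r + 175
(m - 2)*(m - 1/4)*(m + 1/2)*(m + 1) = m^4 - 3*m^3/4 - 19*m^2/8 - 3*m/8 + 1/4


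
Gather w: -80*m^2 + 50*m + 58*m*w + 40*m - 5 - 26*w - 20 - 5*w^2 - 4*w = -80*m^2 + 90*m - 5*w^2 + w*(58*m - 30) - 25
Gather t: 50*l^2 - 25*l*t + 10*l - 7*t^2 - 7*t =50*l^2 + 10*l - 7*t^2 + t*(-25*l - 7)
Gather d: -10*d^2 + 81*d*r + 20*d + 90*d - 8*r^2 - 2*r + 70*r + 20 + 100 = -10*d^2 + d*(81*r + 110) - 8*r^2 + 68*r + 120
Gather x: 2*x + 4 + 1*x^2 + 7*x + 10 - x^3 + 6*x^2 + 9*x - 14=-x^3 + 7*x^2 + 18*x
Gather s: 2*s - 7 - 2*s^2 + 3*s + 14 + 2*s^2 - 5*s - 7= 0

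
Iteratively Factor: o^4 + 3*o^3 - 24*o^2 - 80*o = (o + 4)*(o^3 - o^2 - 20*o) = (o + 4)^2*(o^2 - 5*o) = (o - 5)*(o + 4)^2*(o)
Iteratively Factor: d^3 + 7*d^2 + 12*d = (d + 3)*(d^2 + 4*d) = (d + 3)*(d + 4)*(d)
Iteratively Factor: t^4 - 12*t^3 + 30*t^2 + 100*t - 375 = (t - 5)*(t^3 - 7*t^2 - 5*t + 75) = (t - 5)*(t + 3)*(t^2 - 10*t + 25) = (t - 5)^2*(t + 3)*(t - 5)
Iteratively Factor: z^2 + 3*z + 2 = (z + 2)*(z + 1)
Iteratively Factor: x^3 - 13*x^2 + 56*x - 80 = (x - 5)*(x^2 - 8*x + 16) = (x - 5)*(x - 4)*(x - 4)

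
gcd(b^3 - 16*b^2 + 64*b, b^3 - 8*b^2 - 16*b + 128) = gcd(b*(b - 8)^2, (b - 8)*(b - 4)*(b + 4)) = b - 8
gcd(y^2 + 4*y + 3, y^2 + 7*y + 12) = y + 3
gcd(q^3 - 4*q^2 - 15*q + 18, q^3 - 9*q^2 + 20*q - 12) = q^2 - 7*q + 6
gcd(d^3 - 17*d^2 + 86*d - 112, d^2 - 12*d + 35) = d - 7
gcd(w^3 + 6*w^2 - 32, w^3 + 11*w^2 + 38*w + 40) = w + 4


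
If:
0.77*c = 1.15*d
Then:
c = 1.49350649350649*d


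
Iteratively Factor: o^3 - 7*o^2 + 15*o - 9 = (o - 3)*(o^2 - 4*o + 3) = (o - 3)^2*(o - 1)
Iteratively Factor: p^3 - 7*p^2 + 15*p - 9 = (p - 3)*(p^2 - 4*p + 3) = (p - 3)*(p - 1)*(p - 3)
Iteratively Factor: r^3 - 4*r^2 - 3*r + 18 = (r - 3)*(r^2 - r - 6) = (r - 3)*(r + 2)*(r - 3)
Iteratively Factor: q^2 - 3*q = (q - 3)*(q)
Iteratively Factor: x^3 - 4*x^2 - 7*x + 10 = (x - 5)*(x^2 + x - 2) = (x - 5)*(x + 2)*(x - 1)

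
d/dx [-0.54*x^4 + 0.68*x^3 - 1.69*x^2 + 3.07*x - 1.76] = -2.16*x^3 + 2.04*x^2 - 3.38*x + 3.07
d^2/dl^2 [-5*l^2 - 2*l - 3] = -10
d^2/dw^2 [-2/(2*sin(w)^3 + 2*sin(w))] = (9*sin(w)^3 - 10*sin(w) - 5/sin(w) - 2/sin(w)^3)/(sin(w)^2 + 1)^3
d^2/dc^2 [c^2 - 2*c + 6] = 2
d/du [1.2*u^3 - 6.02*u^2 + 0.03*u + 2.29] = 3.6*u^2 - 12.04*u + 0.03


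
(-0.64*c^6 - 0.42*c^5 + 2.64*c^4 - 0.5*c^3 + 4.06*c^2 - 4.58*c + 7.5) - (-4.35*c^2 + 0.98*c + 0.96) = -0.64*c^6 - 0.42*c^5 + 2.64*c^4 - 0.5*c^3 + 8.41*c^2 - 5.56*c + 6.54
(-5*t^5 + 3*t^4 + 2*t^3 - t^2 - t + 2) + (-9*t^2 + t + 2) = -5*t^5 + 3*t^4 + 2*t^3 - 10*t^2 + 4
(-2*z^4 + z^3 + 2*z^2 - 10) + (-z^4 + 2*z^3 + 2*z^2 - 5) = -3*z^4 + 3*z^3 + 4*z^2 - 15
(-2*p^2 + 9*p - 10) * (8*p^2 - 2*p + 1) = -16*p^4 + 76*p^3 - 100*p^2 + 29*p - 10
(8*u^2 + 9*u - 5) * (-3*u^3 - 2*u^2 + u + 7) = -24*u^5 - 43*u^4 + 5*u^3 + 75*u^2 + 58*u - 35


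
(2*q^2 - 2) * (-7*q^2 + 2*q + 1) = -14*q^4 + 4*q^3 + 16*q^2 - 4*q - 2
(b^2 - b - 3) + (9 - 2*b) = b^2 - 3*b + 6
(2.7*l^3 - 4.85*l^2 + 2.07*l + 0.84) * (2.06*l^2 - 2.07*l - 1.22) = 5.562*l^5 - 15.58*l^4 + 11.0097*l^3 + 3.3625*l^2 - 4.2642*l - 1.0248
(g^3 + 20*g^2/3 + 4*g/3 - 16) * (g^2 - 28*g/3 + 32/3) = g^5 - 8*g^4/3 - 452*g^3/9 + 128*g^2/3 + 1472*g/9 - 512/3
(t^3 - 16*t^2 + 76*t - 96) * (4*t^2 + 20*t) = 4*t^5 - 44*t^4 - 16*t^3 + 1136*t^2 - 1920*t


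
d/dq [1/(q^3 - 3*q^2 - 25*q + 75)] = (-3*q^2 + 6*q + 25)/(q^3 - 3*q^2 - 25*q + 75)^2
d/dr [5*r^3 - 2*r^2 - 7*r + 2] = 15*r^2 - 4*r - 7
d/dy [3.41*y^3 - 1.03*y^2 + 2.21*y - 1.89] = 10.23*y^2 - 2.06*y + 2.21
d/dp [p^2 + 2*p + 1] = 2*p + 2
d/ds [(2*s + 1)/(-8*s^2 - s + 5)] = (-16*s^2 - 2*s + (2*s + 1)*(16*s + 1) + 10)/(8*s^2 + s - 5)^2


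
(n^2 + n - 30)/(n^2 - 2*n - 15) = (n + 6)/(n + 3)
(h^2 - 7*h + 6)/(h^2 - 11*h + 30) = (h - 1)/(h - 5)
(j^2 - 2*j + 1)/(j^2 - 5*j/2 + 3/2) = 2*(j - 1)/(2*j - 3)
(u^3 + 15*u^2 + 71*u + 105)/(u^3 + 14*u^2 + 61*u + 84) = (u + 5)/(u + 4)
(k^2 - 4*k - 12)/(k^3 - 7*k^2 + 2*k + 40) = (k - 6)/(k^2 - 9*k + 20)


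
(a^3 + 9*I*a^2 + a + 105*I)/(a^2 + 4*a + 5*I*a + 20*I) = (a^2 + 4*I*a + 21)/(a + 4)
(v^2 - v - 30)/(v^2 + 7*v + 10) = (v - 6)/(v + 2)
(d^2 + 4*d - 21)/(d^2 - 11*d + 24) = (d + 7)/(d - 8)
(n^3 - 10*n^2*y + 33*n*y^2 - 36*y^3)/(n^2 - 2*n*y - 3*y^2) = (n^2 - 7*n*y + 12*y^2)/(n + y)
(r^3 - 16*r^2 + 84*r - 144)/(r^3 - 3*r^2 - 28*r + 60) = (r^2 - 10*r + 24)/(r^2 + 3*r - 10)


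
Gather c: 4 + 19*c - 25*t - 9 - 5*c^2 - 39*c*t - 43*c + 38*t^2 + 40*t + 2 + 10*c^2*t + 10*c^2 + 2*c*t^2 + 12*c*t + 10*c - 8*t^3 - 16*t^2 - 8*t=c^2*(10*t + 5) + c*(2*t^2 - 27*t - 14) - 8*t^3 + 22*t^2 + 7*t - 3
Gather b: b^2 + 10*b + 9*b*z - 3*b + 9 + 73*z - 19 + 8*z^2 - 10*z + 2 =b^2 + b*(9*z + 7) + 8*z^2 + 63*z - 8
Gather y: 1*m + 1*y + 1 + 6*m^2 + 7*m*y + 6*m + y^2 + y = 6*m^2 + 7*m + y^2 + y*(7*m + 2) + 1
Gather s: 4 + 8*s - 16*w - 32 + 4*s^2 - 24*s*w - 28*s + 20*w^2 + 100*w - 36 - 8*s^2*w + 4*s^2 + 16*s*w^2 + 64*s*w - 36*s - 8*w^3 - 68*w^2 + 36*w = s^2*(8 - 8*w) + s*(16*w^2 + 40*w - 56) - 8*w^3 - 48*w^2 + 120*w - 64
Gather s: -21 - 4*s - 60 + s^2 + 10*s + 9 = s^2 + 6*s - 72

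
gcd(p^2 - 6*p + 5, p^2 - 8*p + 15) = p - 5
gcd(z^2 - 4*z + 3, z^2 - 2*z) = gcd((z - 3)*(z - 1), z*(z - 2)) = 1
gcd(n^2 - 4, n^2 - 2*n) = n - 2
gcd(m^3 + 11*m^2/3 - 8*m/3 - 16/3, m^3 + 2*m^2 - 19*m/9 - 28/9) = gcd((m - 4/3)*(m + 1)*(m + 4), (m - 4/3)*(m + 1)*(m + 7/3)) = m^2 - m/3 - 4/3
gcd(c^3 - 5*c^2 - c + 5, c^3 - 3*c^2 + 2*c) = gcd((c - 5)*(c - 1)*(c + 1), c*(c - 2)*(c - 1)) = c - 1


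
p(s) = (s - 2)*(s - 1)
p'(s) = 2*s - 3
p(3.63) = 4.29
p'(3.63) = 4.26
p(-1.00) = 6.00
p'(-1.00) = -5.00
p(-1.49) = 8.69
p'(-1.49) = -5.98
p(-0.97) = 5.85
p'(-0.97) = -4.94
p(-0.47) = 3.63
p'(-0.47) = -3.94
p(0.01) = 1.97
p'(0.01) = -2.98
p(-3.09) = 20.82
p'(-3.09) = -9.18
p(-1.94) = 11.58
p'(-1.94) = -6.88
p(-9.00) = 110.00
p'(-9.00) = -21.00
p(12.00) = 110.00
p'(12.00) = 21.00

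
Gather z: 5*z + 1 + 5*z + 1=10*z + 2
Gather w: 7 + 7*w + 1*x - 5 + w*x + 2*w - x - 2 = w*(x + 9)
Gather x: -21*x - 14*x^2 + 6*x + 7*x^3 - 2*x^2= 7*x^3 - 16*x^2 - 15*x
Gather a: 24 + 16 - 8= 32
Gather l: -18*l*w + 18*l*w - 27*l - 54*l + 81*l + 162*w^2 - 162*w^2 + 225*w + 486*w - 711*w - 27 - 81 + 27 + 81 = 0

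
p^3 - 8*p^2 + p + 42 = (p - 7)*(p - 3)*(p + 2)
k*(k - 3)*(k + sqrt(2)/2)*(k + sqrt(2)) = k^4 - 3*k^3 + 3*sqrt(2)*k^3/2 - 9*sqrt(2)*k^2/2 + k^2 - 3*k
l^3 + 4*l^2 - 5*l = l*(l - 1)*(l + 5)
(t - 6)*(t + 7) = t^2 + t - 42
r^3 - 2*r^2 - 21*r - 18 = (r - 6)*(r + 1)*(r + 3)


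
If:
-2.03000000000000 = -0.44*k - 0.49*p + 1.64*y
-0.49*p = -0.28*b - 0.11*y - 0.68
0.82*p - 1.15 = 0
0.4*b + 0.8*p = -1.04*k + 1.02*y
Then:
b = 0.65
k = -2.89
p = 1.40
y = -1.60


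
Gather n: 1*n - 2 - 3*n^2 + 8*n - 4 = -3*n^2 + 9*n - 6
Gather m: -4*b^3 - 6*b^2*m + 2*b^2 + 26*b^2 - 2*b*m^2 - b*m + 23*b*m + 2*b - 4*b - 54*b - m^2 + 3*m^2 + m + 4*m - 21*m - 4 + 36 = -4*b^3 + 28*b^2 - 56*b + m^2*(2 - 2*b) + m*(-6*b^2 + 22*b - 16) + 32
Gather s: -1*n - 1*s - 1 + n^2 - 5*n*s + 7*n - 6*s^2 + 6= n^2 + 6*n - 6*s^2 + s*(-5*n - 1) + 5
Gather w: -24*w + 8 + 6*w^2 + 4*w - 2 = 6*w^2 - 20*w + 6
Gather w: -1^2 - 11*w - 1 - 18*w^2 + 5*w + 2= -18*w^2 - 6*w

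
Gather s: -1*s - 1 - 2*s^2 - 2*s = -2*s^2 - 3*s - 1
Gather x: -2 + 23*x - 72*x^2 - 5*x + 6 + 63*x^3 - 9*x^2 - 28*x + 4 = 63*x^3 - 81*x^2 - 10*x + 8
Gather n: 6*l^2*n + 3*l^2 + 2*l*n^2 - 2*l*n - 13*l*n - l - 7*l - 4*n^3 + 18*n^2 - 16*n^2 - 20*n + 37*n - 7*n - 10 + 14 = 3*l^2 - 8*l - 4*n^3 + n^2*(2*l + 2) + n*(6*l^2 - 15*l + 10) + 4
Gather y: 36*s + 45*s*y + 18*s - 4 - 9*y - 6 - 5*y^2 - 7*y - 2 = 54*s - 5*y^2 + y*(45*s - 16) - 12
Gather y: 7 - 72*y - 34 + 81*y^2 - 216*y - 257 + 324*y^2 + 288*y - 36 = 405*y^2 - 320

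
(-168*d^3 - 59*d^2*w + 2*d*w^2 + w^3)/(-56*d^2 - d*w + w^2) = 3*d + w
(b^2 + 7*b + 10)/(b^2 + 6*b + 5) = (b + 2)/(b + 1)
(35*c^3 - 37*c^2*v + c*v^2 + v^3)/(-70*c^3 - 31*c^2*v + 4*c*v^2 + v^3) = (-c + v)/(2*c + v)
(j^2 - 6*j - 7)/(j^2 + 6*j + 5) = (j - 7)/(j + 5)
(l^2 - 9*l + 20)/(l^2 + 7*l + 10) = (l^2 - 9*l + 20)/(l^2 + 7*l + 10)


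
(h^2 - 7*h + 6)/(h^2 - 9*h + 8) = (h - 6)/(h - 8)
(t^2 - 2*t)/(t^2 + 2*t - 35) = t*(t - 2)/(t^2 + 2*t - 35)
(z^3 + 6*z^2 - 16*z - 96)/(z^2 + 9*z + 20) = (z^2 + 2*z - 24)/(z + 5)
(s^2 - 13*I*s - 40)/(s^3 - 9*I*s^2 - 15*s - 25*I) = (s - 8*I)/(s^2 - 4*I*s + 5)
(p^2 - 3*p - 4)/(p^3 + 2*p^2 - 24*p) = (p + 1)/(p*(p + 6))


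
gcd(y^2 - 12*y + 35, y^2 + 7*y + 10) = 1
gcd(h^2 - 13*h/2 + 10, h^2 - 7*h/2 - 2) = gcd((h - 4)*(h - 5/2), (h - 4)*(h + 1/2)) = h - 4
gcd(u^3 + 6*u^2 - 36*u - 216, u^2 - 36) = u^2 - 36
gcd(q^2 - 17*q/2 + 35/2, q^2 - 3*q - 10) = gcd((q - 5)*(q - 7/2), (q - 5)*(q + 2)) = q - 5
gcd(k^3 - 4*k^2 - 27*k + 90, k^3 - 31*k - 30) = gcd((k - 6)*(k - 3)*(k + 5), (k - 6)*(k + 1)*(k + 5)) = k^2 - k - 30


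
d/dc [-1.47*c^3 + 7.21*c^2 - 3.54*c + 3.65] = -4.41*c^2 + 14.42*c - 3.54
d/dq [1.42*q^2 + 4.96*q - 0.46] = 2.84*q + 4.96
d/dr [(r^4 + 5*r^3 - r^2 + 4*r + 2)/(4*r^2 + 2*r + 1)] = r*(8*r^4 + 26*r^3 + 24*r^2 - 3*r - 18)/(16*r^4 + 16*r^3 + 12*r^2 + 4*r + 1)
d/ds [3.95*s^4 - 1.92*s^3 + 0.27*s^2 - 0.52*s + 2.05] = 15.8*s^3 - 5.76*s^2 + 0.54*s - 0.52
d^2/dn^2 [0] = 0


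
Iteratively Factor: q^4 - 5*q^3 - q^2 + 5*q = (q - 1)*(q^3 - 4*q^2 - 5*q) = q*(q - 1)*(q^2 - 4*q - 5) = q*(q - 5)*(q - 1)*(q + 1)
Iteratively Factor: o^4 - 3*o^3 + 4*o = (o)*(o^3 - 3*o^2 + 4) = o*(o - 2)*(o^2 - o - 2) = o*(o - 2)^2*(o + 1)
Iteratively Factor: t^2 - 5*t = (t)*(t - 5)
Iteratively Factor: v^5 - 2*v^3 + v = (v + 1)*(v^4 - v^3 - v^2 + v) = (v + 1)^2*(v^3 - 2*v^2 + v) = v*(v + 1)^2*(v^2 - 2*v + 1) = v*(v - 1)*(v + 1)^2*(v - 1)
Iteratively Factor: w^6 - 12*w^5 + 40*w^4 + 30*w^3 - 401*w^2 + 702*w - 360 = (w - 4)*(w^5 - 8*w^4 + 8*w^3 + 62*w^2 - 153*w + 90) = (w - 4)*(w + 3)*(w^4 - 11*w^3 + 41*w^2 - 61*w + 30) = (w - 5)*(w - 4)*(w + 3)*(w^3 - 6*w^2 + 11*w - 6) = (w - 5)*(w - 4)*(w - 3)*(w + 3)*(w^2 - 3*w + 2) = (w - 5)*(w - 4)*(w - 3)*(w - 2)*(w + 3)*(w - 1)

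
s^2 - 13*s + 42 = (s - 7)*(s - 6)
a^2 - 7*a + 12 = (a - 4)*(a - 3)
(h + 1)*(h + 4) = h^2 + 5*h + 4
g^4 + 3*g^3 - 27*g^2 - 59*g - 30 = (g - 5)*(g + 1)^2*(g + 6)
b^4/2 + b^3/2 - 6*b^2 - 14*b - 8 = (b/2 + 1)*(b - 4)*(b + 1)*(b + 2)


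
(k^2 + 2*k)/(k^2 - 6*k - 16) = k/(k - 8)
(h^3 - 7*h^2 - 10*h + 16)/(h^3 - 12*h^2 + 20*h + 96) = (h - 1)/(h - 6)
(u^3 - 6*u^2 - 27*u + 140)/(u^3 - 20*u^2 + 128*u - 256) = (u^2 - 2*u - 35)/(u^2 - 16*u + 64)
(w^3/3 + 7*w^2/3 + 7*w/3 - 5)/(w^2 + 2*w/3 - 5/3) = (w^2 + 8*w + 15)/(3*w + 5)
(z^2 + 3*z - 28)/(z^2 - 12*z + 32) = (z + 7)/(z - 8)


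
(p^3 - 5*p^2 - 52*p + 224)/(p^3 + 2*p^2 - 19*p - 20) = (p^2 - p - 56)/(p^2 + 6*p + 5)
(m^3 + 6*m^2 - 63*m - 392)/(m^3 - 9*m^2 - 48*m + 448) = (m + 7)/(m - 8)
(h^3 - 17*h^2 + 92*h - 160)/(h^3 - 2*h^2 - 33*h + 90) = (h^2 - 12*h + 32)/(h^2 + 3*h - 18)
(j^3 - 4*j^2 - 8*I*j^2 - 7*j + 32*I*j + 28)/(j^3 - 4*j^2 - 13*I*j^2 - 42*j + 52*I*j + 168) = (j - I)/(j - 6*I)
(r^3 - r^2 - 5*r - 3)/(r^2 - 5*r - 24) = (-r^3 + r^2 + 5*r + 3)/(-r^2 + 5*r + 24)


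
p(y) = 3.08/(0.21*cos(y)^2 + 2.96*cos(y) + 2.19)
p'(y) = 3.08*(0.42*sin(y)*cos(y) + 2.96*sin(y))/(0.21*cos(y)^2 + 2.96*cos(y) + 2.19)^2 = (1.2936*cos(y) + 9.1168)*sin(y)/(0.21*cos(y)^2 + 2.96*cos(y) + 2.19)^2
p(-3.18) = -5.52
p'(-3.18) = 0.96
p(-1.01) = 0.81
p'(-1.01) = -0.57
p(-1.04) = 0.82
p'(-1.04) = -0.60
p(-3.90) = 20.28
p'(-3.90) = 243.74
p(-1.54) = 1.35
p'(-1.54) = -1.76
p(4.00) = 8.93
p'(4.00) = -52.61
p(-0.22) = 0.58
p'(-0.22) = -0.08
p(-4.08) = 5.99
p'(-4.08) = 25.52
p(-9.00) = -9.26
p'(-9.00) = -29.57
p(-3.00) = -5.76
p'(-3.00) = -3.87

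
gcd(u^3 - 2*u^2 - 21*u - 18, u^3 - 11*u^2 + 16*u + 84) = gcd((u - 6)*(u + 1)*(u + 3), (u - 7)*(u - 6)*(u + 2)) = u - 6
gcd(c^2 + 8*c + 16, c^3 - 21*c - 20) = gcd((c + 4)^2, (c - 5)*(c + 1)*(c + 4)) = c + 4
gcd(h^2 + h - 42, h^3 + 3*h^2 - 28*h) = h + 7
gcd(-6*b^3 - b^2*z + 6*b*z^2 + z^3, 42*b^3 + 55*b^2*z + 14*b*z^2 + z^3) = 6*b^2 + 7*b*z + z^2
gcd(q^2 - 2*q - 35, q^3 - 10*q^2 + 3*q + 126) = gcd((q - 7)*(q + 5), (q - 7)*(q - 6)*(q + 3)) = q - 7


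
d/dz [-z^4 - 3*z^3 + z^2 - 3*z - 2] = -4*z^3 - 9*z^2 + 2*z - 3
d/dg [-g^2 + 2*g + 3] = 2 - 2*g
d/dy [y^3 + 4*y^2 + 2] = y*(3*y + 8)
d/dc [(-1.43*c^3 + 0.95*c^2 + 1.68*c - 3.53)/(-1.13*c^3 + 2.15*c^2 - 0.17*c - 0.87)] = (-2.001*c^4 + 4.283*c^3 - 12.0079*c^2 + 13.526*c - 2.0617)/(1.2769*c^6 - 4.859*c^5 + 5.0067*c^4 + 1.2352*c^3 - 3.7121*c^2 + 0.2958*c + 0.7569)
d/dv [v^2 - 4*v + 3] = 2*v - 4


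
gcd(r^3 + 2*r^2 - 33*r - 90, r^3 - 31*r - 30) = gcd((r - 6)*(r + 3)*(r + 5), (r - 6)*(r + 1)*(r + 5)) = r^2 - r - 30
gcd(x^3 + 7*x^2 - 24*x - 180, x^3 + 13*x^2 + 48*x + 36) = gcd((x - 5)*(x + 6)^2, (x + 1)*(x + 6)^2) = x^2 + 12*x + 36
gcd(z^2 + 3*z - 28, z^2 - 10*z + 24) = z - 4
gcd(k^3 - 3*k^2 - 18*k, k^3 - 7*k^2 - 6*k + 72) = k^2 - 3*k - 18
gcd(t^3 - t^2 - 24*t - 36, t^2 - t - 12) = t + 3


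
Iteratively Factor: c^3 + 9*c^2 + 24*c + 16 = (c + 4)*(c^2 + 5*c + 4) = (c + 4)^2*(c + 1)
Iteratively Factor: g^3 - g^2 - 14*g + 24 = (g - 2)*(g^2 + g - 12) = (g - 2)*(g + 4)*(g - 3)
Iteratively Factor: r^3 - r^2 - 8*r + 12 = (r - 2)*(r^2 + r - 6) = (r - 2)*(r + 3)*(r - 2)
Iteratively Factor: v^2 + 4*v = (v + 4)*(v)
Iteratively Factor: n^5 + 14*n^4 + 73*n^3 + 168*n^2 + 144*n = (n + 4)*(n^4 + 10*n^3 + 33*n^2 + 36*n) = (n + 3)*(n + 4)*(n^3 + 7*n^2 + 12*n) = (n + 3)*(n + 4)^2*(n^2 + 3*n) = (n + 3)^2*(n + 4)^2*(n)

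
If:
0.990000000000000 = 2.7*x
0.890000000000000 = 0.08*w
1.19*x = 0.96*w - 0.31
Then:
No Solution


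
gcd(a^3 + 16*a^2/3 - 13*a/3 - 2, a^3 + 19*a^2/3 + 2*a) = a^2 + 19*a/3 + 2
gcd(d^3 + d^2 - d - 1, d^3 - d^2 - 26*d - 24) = d + 1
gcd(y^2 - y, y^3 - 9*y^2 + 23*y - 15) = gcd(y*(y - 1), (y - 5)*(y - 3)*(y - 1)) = y - 1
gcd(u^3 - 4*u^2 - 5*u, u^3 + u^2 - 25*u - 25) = u^2 - 4*u - 5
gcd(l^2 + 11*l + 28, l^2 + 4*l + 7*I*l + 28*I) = l + 4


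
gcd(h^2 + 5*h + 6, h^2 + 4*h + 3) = h + 3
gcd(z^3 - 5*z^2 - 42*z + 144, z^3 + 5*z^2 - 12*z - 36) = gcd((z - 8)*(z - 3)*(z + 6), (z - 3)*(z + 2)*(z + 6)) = z^2 + 3*z - 18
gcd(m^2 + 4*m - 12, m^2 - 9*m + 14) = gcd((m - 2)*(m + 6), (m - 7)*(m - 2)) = m - 2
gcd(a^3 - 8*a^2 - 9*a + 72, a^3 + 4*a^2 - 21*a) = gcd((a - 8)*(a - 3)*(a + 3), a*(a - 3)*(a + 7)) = a - 3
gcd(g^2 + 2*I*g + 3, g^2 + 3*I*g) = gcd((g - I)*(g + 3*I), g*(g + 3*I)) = g + 3*I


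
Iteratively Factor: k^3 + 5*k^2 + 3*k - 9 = (k + 3)*(k^2 + 2*k - 3) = (k + 3)^2*(k - 1)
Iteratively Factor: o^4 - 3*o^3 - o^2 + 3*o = (o + 1)*(o^3 - 4*o^2 + 3*o) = o*(o + 1)*(o^2 - 4*o + 3) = o*(o - 1)*(o + 1)*(o - 3)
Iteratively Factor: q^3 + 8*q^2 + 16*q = (q + 4)*(q^2 + 4*q) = (q + 4)^2*(q)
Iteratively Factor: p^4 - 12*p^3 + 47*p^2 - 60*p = (p - 3)*(p^3 - 9*p^2 + 20*p) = (p - 4)*(p - 3)*(p^2 - 5*p) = (p - 5)*(p - 4)*(p - 3)*(p)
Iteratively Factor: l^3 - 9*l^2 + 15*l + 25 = (l - 5)*(l^2 - 4*l - 5) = (l - 5)^2*(l + 1)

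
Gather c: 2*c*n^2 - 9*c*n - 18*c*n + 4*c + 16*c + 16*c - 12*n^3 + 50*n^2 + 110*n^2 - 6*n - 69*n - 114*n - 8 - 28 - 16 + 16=c*(2*n^2 - 27*n + 36) - 12*n^3 + 160*n^2 - 189*n - 36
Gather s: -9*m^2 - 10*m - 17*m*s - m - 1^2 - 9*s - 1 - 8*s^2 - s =-9*m^2 - 11*m - 8*s^2 + s*(-17*m - 10) - 2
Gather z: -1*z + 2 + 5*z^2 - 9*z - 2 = 5*z^2 - 10*z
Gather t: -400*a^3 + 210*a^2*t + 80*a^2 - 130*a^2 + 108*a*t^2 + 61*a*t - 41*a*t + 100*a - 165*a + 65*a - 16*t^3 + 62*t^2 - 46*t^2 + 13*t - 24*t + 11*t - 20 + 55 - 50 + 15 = -400*a^3 - 50*a^2 - 16*t^3 + t^2*(108*a + 16) + t*(210*a^2 + 20*a)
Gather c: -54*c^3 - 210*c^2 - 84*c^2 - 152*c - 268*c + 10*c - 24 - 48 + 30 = -54*c^3 - 294*c^2 - 410*c - 42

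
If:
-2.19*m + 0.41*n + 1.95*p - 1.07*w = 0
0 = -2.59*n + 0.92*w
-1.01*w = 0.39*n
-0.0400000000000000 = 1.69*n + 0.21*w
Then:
No Solution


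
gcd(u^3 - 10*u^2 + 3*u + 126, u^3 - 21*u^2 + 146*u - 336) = u^2 - 13*u + 42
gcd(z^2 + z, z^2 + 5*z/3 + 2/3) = z + 1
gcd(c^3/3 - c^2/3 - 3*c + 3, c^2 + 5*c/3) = 1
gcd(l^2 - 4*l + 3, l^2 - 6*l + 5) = l - 1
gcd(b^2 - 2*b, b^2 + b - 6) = b - 2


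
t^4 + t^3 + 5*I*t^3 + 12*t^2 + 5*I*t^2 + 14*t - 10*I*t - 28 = (t - 1)*(t + 2)*(t - 2*I)*(t + 7*I)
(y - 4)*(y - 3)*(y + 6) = y^3 - y^2 - 30*y + 72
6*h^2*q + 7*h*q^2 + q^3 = q*(h + q)*(6*h + q)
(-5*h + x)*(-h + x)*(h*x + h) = 5*h^3*x + 5*h^3 - 6*h^2*x^2 - 6*h^2*x + h*x^3 + h*x^2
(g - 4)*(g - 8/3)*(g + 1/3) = g^3 - 19*g^2/3 + 76*g/9 + 32/9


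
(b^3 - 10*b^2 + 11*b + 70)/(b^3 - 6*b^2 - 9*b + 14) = (b - 5)/(b - 1)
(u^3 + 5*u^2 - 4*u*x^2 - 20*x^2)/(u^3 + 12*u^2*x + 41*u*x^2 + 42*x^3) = (u^2 - 2*u*x + 5*u - 10*x)/(u^2 + 10*u*x + 21*x^2)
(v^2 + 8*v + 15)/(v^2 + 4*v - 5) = (v + 3)/(v - 1)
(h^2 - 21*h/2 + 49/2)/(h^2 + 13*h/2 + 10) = (2*h^2 - 21*h + 49)/(2*h^2 + 13*h + 20)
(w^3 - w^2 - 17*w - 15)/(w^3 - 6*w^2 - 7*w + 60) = (w + 1)/(w - 4)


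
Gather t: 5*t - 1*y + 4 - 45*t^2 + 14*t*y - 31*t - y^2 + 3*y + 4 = -45*t^2 + t*(14*y - 26) - y^2 + 2*y + 8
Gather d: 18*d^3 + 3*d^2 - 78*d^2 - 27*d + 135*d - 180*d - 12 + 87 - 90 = 18*d^3 - 75*d^2 - 72*d - 15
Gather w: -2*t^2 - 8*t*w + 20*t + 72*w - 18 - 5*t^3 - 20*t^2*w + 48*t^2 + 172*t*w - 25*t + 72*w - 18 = -5*t^3 + 46*t^2 - 5*t + w*(-20*t^2 + 164*t + 144) - 36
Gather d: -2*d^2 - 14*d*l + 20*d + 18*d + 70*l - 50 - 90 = -2*d^2 + d*(38 - 14*l) + 70*l - 140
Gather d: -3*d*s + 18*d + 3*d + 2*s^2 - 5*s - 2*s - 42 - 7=d*(21 - 3*s) + 2*s^2 - 7*s - 49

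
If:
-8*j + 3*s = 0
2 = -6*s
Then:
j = -1/8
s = -1/3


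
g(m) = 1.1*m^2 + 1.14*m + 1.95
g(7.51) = 72.55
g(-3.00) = 8.43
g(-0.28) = 1.72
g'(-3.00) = -5.46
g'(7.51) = 17.66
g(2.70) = 13.05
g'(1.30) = 4.00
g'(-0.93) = -0.91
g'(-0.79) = -0.60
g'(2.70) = 7.08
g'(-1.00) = -1.06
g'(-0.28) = 0.52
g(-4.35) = 17.81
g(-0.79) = 1.74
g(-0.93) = 1.84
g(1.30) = 5.29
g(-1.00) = 1.91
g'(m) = 2.2*m + 1.14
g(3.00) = 15.27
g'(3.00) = 7.74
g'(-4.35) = -8.43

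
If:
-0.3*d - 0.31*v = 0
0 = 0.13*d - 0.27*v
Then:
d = 0.00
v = 0.00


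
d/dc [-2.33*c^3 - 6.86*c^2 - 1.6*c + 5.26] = -6.99*c^2 - 13.72*c - 1.6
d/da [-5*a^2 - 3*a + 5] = -10*a - 3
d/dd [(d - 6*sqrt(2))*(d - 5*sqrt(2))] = 2*d - 11*sqrt(2)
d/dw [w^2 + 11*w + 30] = 2*w + 11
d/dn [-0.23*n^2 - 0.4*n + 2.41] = -0.46*n - 0.4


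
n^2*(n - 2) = n^3 - 2*n^2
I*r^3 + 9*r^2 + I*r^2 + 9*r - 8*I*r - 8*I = (r - 8*I)*(r - I)*(I*r + I)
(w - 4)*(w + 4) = w^2 - 16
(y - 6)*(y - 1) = y^2 - 7*y + 6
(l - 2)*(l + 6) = l^2 + 4*l - 12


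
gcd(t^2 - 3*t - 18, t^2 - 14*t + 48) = t - 6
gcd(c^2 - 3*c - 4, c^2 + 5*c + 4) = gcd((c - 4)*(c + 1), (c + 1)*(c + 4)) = c + 1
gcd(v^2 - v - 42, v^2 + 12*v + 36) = v + 6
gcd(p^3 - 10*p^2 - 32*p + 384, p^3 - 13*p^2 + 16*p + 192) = p^2 - 16*p + 64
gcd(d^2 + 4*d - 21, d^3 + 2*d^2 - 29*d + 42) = d^2 + 4*d - 21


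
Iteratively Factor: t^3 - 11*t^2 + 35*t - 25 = (t - 5)*(t^2 - 6*t + 5) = (t - 5)^2*(t - 1)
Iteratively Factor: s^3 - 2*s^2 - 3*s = (s - 3)*(s^2 + s) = s*(s - 3)*(s + 1)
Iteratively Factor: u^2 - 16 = (u + 4)*(u - 4)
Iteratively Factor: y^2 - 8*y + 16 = (y - 4)*(y - 4)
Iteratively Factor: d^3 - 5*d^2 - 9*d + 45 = (d - 3)*(d^2 - 2*d - 15) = (d - 3)*(d + 3)*(d - 5)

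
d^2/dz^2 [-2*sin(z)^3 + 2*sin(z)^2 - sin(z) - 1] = 18*sin(z)^3 - 8*sin(z)^2 - 11*sin(z) + 4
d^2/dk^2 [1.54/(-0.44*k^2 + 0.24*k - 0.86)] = (0.596288*k^2 - 0.325248*k - 1.54*(0.88*k - 0.24)*(1.76*k - 0.48) + 1.165472)/(0.44*k^2 - 0.24*k + 0.86)^3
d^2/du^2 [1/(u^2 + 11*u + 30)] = 2*(-u^2 - 11*u + (2*u + 11)^2 - 30)/(u^2 + 11*u + 30)^3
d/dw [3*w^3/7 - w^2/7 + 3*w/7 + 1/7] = 9*w^2/7 - 2*w/7 + 3/7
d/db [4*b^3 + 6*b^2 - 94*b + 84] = 12*b^2 + 12*b - 94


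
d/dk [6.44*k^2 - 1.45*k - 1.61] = 12.88*k - 1.45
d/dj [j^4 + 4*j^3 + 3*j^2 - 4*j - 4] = 4*j^3 + 12*j^2 + 6*j - 4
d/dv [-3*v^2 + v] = 1 - 6*v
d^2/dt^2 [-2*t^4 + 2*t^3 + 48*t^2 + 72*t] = -24*t^2 + 12*t + 96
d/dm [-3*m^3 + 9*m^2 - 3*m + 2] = -9*m^2 + 18*m - 3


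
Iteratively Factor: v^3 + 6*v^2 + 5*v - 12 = (v + 4)*(v^2 + 2*v - 3) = (v + 3)*(v + 4)*(v - 1)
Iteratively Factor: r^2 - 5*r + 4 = (r - 4)*(r - 1)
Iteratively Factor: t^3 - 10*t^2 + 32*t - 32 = (t - 4)*(t^2 - 6*t + 8) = (t - 4)*(t - 2)*(t - 4)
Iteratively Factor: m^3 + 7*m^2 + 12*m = (m)*(m^2 + 7*m + 12) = m*(m + 3)*(m + 4)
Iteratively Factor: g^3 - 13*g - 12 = (g + 1)*(g^2 - g - 12) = (g - 4)*(g + 1)*(g + 3)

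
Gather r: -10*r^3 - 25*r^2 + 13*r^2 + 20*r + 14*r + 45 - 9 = -10*r^3 - 12*r^2 + 34*r + 36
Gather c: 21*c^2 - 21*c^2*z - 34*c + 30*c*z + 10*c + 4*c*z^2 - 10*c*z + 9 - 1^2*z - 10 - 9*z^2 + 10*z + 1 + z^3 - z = c^2*(21 - 21*z) + c*(4*z^2 + 20*z - 24) + z^3 - 9*z^2 + 8*z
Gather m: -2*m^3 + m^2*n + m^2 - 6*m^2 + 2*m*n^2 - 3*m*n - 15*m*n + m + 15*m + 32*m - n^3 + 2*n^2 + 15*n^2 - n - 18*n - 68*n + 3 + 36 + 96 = -2*m^3 + m^2*(n - 5) + m*(2*n^2 - 18*n + 48) - n^3 + 17*n^2 - 87*n + 135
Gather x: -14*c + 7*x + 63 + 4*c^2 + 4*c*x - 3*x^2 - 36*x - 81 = 4*c^2 - 14*c - 3*x^2 + x*(4*c - 29) - 18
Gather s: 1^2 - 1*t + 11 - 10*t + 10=22 - 11*t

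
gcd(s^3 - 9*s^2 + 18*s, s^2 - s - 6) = s - 3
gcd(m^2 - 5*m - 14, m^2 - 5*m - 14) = m^2 - 5*m - 14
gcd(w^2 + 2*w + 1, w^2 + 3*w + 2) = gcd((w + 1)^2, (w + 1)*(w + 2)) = w + 1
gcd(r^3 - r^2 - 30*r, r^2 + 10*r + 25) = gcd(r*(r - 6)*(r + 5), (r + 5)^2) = r + 5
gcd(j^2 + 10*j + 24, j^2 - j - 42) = j + 6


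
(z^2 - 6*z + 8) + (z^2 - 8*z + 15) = 2*z^2 - 14*z + 23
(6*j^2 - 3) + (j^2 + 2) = 7*j^2 - 1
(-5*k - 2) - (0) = -5*k - 2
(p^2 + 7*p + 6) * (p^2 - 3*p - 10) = p^4 + 4*p^3 - 25*p^2 - 88*p - 60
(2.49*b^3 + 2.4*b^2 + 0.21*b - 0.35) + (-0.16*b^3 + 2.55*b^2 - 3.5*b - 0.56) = 2.33*b^3 + 4.95*b^2 - 3.29*b - 0.91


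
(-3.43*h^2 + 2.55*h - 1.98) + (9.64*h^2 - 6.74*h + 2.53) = 6.21*h^2 - 4.19*h + 0.55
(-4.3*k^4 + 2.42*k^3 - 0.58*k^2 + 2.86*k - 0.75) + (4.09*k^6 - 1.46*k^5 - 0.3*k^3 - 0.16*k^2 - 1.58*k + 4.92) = 4.09*k^6 - 1.46*k^5 - 4.3*k^4 + 2.12*k^3 - 0.74*k^2 + 1.28*k + 4.17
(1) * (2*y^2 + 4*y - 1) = 2*y^2 + 4*y - 1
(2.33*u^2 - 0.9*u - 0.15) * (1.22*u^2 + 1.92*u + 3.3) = 2.8426*u^4 + 3.3756*u^3 + 5.778*u^2 - 3.258*u - 0.495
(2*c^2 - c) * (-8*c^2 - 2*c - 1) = -16*c^4 + 4*c^3 + c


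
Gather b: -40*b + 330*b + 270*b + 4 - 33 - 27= 560*b - 56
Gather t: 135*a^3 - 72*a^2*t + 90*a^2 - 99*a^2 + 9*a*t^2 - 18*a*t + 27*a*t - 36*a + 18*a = 135*a^3 - 9*a^2 + 9*a*t^2 - 18*a + t*(-72*a^2 + 9*a)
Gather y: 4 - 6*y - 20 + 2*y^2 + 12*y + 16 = 2*y^2 + 6*y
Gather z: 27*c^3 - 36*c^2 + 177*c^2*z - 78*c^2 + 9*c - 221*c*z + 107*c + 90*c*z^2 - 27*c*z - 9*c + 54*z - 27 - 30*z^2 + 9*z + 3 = 27*c^3 - 114*c^2 + 107*c + z^2*(90*c - 30) + z*(177*c^2 - 248*c + 63) - 24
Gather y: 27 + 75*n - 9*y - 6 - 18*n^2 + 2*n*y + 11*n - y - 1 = -18*n^2 + 86*n + y*(2*n - 10) + 20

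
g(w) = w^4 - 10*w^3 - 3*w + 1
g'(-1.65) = -102.64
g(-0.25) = 1.91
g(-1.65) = 58.28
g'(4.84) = -252.25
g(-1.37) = 34.35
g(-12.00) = 38053.00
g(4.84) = -598.56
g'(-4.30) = -875.73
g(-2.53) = 211.50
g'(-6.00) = -1947.00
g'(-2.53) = -259.80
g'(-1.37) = -69.59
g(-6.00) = 3475.00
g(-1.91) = 89.72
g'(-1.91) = -140.31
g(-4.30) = 1150.85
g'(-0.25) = -4.94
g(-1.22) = 25.03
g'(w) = 4*w^3 - 30*w^2 - 3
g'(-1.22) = -54.92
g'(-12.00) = -11235.00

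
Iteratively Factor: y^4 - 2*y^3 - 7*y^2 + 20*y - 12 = (y + 3)*(y^3 - 5*y^2 + 8*y - 4) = (y - 2)*(y + 3)*(y^2 - 3*y + 2) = (y - 2)^2*(y + 3)*(y - 1)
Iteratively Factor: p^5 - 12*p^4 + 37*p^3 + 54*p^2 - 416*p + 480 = (p - 4)*(p^4 - 8*p^3 + 5*p^2 + 74*p - 120) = (p - 4)*(p - 2)*(p^3 - 6*p^2 - 7*p + 60) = (p - 5)*(p - 4)*(p - 2)*(p^2 - p - 12) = (p - 5)*(p - 4)*(p - 2)*(p + 3)*(p - 4)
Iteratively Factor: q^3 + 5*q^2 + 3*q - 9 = (q + 3)*(q^2 + 2*q - 3) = (q + 3)^2*(q - 1)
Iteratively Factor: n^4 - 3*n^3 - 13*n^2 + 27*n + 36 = (n - 4)*(n^3 + n^2 - 9*n - 9) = (n - 4)*(n + 3)*(n^2 - 2*n - 3) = (n - 4)*(n + 1)*(n + 3)*(n - 3)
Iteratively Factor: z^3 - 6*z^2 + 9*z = (z - 3)*(z^2 - 3*z) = (z - 3)^2*(z)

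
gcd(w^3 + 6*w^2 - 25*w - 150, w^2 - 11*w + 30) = w - 5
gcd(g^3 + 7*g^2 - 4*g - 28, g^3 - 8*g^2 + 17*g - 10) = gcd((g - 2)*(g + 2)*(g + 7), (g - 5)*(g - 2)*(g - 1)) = g - 2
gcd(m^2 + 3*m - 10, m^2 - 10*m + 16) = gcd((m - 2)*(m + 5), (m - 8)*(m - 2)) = m - 2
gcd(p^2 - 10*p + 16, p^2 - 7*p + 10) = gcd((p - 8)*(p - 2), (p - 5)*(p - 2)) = p - 2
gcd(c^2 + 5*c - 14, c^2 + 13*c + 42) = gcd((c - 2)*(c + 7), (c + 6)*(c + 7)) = c + 7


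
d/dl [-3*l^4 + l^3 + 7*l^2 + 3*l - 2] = -12*l^3 + 3*l^2 + 14*l + 3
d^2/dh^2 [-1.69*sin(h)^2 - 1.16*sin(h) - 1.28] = 1.16*sin(h) - 3.38*cos(2*h)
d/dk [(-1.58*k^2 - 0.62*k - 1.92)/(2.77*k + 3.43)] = (-4.3766*k^2 - 10.8388*k + 3.1918)/(7.6729*k^2 + 19.0022*k + 11.7649)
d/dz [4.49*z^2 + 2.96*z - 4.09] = 8.98*z + 2.96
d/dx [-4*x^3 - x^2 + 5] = 2*x*(-6*x - 1)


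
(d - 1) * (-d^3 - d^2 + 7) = -d^4 + d^2 + 7*d - 7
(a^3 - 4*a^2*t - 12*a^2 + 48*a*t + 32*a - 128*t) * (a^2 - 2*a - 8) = a^5 - 4*a^4*t - 14*a^4 + 56*a^3*t + 48*a^3 - 192*a^2*t + 32*a^2 - 128*a*t - 256*a + 1024*t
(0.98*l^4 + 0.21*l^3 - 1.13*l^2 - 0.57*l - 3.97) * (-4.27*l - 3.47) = -4.1846*l^5 - 4.2973*l^4 + 4.0964*l^3 + 6.355*l^2 + 18.9298*l + 13.7759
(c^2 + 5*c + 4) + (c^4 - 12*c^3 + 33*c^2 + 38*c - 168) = c^4 - 12*c^3 + 34*c^2 + 43*c - 164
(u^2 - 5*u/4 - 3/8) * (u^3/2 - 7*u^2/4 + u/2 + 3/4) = u^5/2 - 19*u^4/8 + 5*u^3/2 + 25*u^2/32 - 9*u/8 - 9/32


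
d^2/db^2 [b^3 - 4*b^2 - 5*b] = 6*b - 8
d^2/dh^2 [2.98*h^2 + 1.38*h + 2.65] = 5.96000000000000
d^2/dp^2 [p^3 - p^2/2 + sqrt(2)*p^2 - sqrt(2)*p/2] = 6*p - 1 + 2*sqrt(2)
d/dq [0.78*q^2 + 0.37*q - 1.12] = 1.56*q + 0.37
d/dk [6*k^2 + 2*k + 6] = 12*k + 2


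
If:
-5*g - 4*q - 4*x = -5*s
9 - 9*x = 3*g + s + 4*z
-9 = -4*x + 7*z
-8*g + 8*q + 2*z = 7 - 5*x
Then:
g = -803*z/192 - 505/192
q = -1061*z/192 - 607/192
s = -461*z/64 - 215/64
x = 7*z/4 + 9/4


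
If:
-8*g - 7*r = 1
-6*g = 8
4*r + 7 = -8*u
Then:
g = -4/3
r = 29/21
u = -263/168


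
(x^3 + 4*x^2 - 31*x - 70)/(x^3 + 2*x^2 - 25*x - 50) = (x + 7)/(x + 5)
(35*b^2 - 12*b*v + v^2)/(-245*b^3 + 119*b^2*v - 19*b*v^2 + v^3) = 1/(-7*b + v)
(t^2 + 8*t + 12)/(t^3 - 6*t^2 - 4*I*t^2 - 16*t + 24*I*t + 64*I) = (t + 6)/(t^2 - 4*t*(2 + I) + 32*I)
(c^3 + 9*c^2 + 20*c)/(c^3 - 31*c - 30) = c*(c + 4)/(c^2 - 5*c - 6)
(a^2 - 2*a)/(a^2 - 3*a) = (a - 2)/(a - 3)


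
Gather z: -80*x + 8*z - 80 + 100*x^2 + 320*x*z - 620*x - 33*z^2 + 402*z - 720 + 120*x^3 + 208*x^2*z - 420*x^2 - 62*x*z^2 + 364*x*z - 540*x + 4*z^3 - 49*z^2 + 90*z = 120*x^3 - 320*x^2 - 1240*x + 4*z^3 + z^2*(-62*x - 82) + z*(208*x^2 + 684*x + 500) - 800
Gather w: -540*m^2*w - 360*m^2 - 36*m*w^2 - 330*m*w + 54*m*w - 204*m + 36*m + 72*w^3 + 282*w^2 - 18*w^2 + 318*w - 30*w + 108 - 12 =-360*m^2 - 168*m + 72*w^3 + w^2*(264 - 36*m) + w*(-540*m^2 - 276*m + 288) + 96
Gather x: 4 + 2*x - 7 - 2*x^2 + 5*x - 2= -2*x^2 + 7*x - 5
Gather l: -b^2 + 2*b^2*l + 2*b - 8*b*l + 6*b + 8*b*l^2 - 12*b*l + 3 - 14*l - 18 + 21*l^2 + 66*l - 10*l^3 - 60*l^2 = -b^2 + 8*b - 10*l^3 + l^2*(8*b - 39) + l*(2*b^2 - 20*b + 52) - 15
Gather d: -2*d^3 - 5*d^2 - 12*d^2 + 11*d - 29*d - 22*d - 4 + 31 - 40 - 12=-2*d^3 - 17*d^2 - 40*d - 25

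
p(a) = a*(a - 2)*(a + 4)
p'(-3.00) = 7.00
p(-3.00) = 15.00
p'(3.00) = 31.00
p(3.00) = 21.00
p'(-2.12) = -3.00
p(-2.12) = 16.42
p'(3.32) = 38.35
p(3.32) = 32.08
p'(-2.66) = 2.59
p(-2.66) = 16.61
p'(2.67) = 24.07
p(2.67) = 11.93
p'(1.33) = 2.63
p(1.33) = -4.75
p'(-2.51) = 0.86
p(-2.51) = 16.87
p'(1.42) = 3.73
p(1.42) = -4.46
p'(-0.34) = -9.01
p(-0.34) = 2.91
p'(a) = a*(a - 2) + a*(a + 4) + (a - 2)*(a + 4)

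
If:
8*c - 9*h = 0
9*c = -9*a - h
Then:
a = -89*h/72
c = 9*h/8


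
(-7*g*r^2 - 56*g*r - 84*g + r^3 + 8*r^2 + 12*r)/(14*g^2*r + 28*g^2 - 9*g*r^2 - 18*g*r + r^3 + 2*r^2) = (r + 6)/(-2*g + r)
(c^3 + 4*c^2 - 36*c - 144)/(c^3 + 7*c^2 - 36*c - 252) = (c + 4)/(c + 7)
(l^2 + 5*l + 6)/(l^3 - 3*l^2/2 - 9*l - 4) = 2*(l + 3)/(2*l^2 - 7*l - 4)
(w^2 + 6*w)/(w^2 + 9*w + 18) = w/(w + 3)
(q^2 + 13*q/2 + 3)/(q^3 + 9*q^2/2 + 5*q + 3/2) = (q + 6)/(q^2 + 4*q + 3)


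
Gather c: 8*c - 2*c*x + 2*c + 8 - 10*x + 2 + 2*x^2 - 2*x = c*(10 - 2*x) + 2*x^2 - 12*x + 10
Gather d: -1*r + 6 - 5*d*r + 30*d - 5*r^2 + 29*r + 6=d*(30 - 5*r) - 5*r^2 + 28*r + 12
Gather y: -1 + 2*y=2*y - 1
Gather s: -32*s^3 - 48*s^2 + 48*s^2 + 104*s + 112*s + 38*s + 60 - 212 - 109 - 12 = -32*s^3 + 254*s - 273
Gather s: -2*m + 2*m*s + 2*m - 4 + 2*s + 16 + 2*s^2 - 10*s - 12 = 2*s^2 + s*(2*m - 8)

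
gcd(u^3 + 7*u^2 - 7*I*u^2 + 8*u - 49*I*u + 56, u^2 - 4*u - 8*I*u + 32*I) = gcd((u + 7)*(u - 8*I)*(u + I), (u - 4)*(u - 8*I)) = u - 8*I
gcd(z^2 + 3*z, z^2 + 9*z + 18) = z + 3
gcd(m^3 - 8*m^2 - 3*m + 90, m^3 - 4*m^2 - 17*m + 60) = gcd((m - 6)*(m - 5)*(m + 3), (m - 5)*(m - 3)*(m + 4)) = m - 5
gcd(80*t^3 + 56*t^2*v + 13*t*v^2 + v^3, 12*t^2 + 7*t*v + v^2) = 4*t + v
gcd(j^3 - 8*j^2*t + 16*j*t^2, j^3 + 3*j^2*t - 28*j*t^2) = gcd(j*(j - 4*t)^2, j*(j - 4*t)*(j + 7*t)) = -j^2 + 4*j*t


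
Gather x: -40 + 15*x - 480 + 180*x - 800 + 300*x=495*x - 1320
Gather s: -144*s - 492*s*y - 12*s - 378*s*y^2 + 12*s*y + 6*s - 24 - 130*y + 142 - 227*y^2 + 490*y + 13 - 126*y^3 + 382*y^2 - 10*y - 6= s*(-378*y^2 - 480*y - 150) - 126*y^3 + 155*y^2 + 350*y + 125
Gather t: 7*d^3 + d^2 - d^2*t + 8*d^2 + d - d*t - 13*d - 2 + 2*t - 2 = 7*d^3 + 9*d^2 - 12*d + t*(-d^2 - d + 2) - 4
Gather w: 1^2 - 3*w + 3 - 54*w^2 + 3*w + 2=6 - 54*w^2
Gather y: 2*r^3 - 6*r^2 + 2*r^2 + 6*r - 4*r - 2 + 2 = 2*r^3 - 4*r^2 + 2*r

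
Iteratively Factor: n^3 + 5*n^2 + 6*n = (n + 2)*(n^2 + 3*n) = n*(n + 2)*(n + 3)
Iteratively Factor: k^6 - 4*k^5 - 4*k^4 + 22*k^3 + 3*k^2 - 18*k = (k - 1)*(k^5 - 3*k^4 - 7*k^3 + 15*k^2 + 18*k) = (k - 3)*(k - 1)*(k^4 - 7*k^2 - 6*k) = k*(k - 3)*(k - 1)*(k^3 - 7*k - 6) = k*(k - 3)*(k - 1)*(k + 1)*(k^2 - k - 6) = k*(k - 3)*(k - 1)*(k + 1)*(k + 2)*(k - 3)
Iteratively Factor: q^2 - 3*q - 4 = (q + 1)*(q - 4)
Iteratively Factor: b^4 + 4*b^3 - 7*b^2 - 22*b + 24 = (b - 1)*(b^3 + 5*b^2 - 2*b - 24) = (b - 2)*(b - 1)*(b^2 + 7*b + 12) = (b - 2)*(b - 1)*(b + 3)*(b + 4)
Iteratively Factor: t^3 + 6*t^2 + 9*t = (t + 3)*(t^2 + 3*t) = t*(t + 3)*(t + 3)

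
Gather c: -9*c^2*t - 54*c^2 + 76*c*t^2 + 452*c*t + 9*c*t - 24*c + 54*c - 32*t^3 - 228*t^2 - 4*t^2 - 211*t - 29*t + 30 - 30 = c^2*(-9*t - 54) + c*(76*t^2 + 461*t + 30) - 32*t^3 - 232*t^2 - 240*t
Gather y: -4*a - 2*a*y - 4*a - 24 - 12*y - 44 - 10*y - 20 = -8*a + y*(-2*a - 22) - 88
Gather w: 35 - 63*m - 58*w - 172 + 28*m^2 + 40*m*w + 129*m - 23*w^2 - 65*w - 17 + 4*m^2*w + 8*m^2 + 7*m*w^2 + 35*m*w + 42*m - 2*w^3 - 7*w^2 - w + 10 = 36*m^2 + 108*m - 2*w^3 + w^2*(7*m - 30) + w*(4*m^2 + 75*m - 124) - 144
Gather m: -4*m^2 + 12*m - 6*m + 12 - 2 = -4*m^2 + 6*m + 10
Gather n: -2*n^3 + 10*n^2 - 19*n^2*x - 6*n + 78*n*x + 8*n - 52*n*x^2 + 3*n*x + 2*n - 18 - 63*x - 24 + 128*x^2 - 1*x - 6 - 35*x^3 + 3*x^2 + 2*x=-2*n^3 + n^2*(10 - 19*x) + n*(-52*x^2 + 81*x + 4) - 35*x^3 + 131*x^2 - 62*x - 48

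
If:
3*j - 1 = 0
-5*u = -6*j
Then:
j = 1/3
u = 2/5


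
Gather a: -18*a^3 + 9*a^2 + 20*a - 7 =-18*a^3 + 9*a^2 + 20*a - 7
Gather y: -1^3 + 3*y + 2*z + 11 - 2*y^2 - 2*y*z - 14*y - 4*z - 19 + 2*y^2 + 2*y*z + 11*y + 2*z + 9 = 0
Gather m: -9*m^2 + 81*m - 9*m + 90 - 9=-9*m^2 + 72*m + 81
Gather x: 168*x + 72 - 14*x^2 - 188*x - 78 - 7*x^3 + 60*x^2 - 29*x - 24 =-7*x^3 + 46*x^2 - 49*x - 30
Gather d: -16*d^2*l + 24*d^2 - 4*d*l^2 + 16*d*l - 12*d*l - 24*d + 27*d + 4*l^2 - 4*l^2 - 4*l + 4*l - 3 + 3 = d^2*(24 - 16*l) + d*(-4*l^2 + 4*l + 3)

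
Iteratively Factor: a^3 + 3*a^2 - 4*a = (a)*(a^2 + 3*a - 4) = a*(a + 4)*(a - 1)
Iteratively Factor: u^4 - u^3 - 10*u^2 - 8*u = (u + 1)*(u^3 - 2*u^2 - 8*u) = (u - 4)*(u + 1)*(u^2 + 2*u) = u*(u - 4)*(u + 1)*(u + 2)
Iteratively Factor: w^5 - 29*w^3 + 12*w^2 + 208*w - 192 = (w - 1)*(w^4 + w^3 - 28*w^2 - 16*w + 192) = (w - 1)*(w + 4)*(w^3 - 3*w^2 - 16*w + 48) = (w - 4)*(w - 1)*(w + 4)*(w^2 + w - 12) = (w - 4)*(w - 3)*(w - 1)*(w + 4)*(w + 4)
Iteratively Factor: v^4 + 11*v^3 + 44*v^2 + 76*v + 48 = (v + 2)*(v^3 + 9*v^2 + 26*v + 24) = (v + 2)*(v + 4)*(v^2 + 5*v + 6) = (v + 2)*(v + 3)*(v + 4)*(v + 2)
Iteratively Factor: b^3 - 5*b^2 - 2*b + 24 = (b + 2)*(b^2 - 7*b + 12) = (b - 4)*(b + 2)*(b - 3)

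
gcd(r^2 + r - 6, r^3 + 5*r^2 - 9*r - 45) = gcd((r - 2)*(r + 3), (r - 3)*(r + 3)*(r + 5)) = r + 3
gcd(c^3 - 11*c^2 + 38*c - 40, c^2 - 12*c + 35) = c - 5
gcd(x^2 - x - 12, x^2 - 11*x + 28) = x - 4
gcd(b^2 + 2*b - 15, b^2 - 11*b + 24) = b - 3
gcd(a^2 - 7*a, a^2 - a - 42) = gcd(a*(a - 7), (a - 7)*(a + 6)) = a - 7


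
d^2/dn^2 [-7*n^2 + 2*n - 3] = -14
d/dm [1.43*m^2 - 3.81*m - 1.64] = 2.86*m - 3.81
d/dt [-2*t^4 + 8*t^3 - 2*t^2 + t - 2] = -8*t^3 + 24*t^2 - 4*t + 1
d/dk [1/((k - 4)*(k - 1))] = (5 - 2*k)/(k^4 - 10*k^3 + 33*k^2 - 40*k + 16)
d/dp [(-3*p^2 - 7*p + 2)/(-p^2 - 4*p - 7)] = (5*p^2 + 46*p + 57)/(p^4 + 8*p^3 + 30*p^2 + 56*p + 49)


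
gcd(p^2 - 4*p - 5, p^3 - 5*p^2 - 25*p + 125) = p - 5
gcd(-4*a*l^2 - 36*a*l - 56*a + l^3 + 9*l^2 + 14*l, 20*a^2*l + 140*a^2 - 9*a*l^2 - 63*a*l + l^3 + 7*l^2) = 4*a*l + 28*a - l^2 - 7*l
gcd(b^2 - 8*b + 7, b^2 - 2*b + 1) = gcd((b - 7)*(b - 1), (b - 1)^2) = b - 1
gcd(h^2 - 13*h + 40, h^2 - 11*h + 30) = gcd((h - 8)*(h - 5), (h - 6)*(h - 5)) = h - 5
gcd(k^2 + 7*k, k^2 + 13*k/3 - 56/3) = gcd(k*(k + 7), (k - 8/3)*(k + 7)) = k + 7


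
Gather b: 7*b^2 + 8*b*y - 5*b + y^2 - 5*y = 7*b^2 + b*(8*y - 5) + y^2 - 5*y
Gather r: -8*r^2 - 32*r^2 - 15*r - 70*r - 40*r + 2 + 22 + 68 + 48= -40*r^2 - 125*r + 140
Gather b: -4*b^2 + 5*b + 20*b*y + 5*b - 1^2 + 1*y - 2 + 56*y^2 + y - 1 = -4*b^2 + b*(20*y + 10) + 56*y^2 + 2*y - 4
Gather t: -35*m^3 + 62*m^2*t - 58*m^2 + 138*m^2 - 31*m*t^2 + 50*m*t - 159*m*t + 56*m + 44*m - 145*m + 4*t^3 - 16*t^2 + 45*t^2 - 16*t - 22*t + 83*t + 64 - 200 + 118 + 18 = -35*m^3 + 80*m^2 - 45*m + 4*t^3 + t^2*(29 - 31*m) + t*(62*m^2 - 109*m + 45)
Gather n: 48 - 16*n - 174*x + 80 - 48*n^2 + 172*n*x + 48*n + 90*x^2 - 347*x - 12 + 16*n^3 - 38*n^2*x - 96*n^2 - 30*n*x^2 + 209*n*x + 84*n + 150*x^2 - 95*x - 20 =16*n^3 + n^2*(-38*x - 144) + n*(-30*x^2 + 381*x + 116) + 240*x^2 - 616*x + 96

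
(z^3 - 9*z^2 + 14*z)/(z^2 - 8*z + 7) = z*(z - 2)/(z - 1)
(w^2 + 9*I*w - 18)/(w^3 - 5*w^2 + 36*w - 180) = (w + 3*I)/(w^2 - w*(5 + 6*I) + 30*I)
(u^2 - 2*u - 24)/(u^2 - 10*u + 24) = (u + 4)/(u - 4)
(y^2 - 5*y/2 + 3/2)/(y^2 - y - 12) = (-y^2 + 5*y/2 - 3/2)/(-y^2 + y + 12)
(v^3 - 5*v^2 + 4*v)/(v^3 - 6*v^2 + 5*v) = (v - 4)/(v - 5)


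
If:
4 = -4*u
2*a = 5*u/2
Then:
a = -5/4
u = -1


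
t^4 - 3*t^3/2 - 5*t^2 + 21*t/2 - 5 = (t - 2)*(t - 1)^2*(t + 5/2)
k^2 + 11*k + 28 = (k + 4)*(k + 7)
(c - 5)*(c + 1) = c^2 - 4*c - 5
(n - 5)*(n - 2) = n^2 - 7*n + 10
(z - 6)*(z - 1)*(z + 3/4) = z^3 - 25*z^2/4 + 3*z/4 + 9/2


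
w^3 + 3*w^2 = w^2*(w + 3)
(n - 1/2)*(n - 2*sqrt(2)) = n^2 - 2*sqrt(2)*n - n/2 + sqrt(2)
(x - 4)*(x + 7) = x^2 + 3*x - 28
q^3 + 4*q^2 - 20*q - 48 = (q - 4)*(q + 2)*(q + 6)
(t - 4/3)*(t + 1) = t^2 - t/3 - 4/3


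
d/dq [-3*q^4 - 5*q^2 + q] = -12*q^3 - 10*q + 1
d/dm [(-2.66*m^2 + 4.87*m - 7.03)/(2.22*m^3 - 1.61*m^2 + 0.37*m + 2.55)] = (5.9052*m^4 - 21.6228*m^3 + 53.6763*m^2 - 36.2026*m + 15.0196)/(4.9284*m^6 - 7.1484*m^5 + 4.2349*m^4 + 10.1306*m^3 - 8.0741*m^2 + 1.887*m + 6.5025)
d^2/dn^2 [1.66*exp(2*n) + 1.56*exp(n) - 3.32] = (6.64*exp(n) + 1.56)*exp(n)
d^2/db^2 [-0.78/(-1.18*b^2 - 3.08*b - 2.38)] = (-2.172144*b^2 - 5.669664*b + 0.78*(2.36*b + 3.08)*(4.72*b + 6.16) - 4.381104)/(1.18*b^2 + 3.08*b + 2.38)^3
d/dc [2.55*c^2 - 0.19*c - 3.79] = 5.1*c - 0.19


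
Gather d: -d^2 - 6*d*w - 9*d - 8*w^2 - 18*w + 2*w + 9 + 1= -d^2 + d*(-6*w - 9) - 8*w^2 - 16*w + 10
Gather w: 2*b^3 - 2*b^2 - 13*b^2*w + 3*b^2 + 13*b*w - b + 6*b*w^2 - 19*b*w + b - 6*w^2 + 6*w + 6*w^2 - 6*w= 2*b^3 + b^2 + 6*b*w^2 + w*(-13*b^2 - 6*b)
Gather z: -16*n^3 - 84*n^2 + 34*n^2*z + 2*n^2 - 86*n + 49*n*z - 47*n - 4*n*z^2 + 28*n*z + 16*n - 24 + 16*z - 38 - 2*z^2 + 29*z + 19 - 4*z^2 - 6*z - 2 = -16*n^3 - 82*n^2 - 117*n + z^2*(-4*n - 6) + z*(34*n^2 + 77*n + 39) - 45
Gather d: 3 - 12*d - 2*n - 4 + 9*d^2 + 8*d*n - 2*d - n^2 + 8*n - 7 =9*d^2 + d*(8*n - 14) - n^2 + 6*n - 8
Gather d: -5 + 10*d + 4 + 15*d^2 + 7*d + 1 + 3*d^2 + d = 18*d^2 + 18*d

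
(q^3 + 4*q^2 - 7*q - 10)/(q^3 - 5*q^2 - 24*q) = (-q^3 - 4*q^2 + 7*q + 10)/(q*(-q^2 + 5*q + 24))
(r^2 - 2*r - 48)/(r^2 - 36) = (r - 8)/(r - 6)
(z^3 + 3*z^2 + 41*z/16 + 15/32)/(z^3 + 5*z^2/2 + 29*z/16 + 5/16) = (z + 3/2)/(z + 1)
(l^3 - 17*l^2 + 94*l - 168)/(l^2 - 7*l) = l - 10 + 24/l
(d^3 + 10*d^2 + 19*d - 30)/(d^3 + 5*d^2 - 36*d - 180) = (d - 1)/(d - 6)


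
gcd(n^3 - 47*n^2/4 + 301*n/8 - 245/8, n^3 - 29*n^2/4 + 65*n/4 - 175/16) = n^2 - 19*n/4 + 35/8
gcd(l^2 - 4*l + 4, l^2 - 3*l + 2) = l - 2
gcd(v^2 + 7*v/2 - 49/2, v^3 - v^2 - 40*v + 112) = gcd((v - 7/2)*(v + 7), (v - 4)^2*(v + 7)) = v + 7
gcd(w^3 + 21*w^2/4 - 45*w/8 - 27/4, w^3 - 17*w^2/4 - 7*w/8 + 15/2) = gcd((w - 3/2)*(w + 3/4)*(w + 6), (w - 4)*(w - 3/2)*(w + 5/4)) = w - 3/2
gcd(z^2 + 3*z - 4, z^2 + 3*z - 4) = z^2 + 3*z - 4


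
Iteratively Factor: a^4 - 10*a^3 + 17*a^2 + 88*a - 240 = (a - 4)*(a^3 - 6*a^2 - 7*a + 60) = (a - 5)*(a - 4)*(a^2 - a - 12) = (a - 5)*(a - 4)*(a + 3)*(a - 4)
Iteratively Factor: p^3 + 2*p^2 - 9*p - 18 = (p - 3)*(p^2 + 5*p + 6) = (p - 3)*(p + 2)*(p + 3)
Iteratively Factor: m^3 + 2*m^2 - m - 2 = (m - 1)*(m^2 + 3*m + 2) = (m - 1)*(m + 1)*(m + 2)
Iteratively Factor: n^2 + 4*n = (n + 4)*(n)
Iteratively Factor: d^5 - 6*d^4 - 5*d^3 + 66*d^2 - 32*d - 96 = (d - 4)*(d^4 - 2*d^3 - 13*d^2 + 14*d + 24) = (d - 4)*(d - 2)*(d^3 - 13*d - 12) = (d - 4)*(d - 2)*(d + 3)*(d^2 - 3*d - 4) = (d - 4)*(d - 2)*(d + 1)*(d + 3)*(d - 4)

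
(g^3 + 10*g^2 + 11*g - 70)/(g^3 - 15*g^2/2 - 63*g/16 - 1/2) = 16*(-g^3 - 10*g^2 - 11*g + 70)/(-16*g^3 + 120*g^2 + 63*g + 8)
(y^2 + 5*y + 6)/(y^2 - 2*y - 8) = (y + 3)/(y - 4)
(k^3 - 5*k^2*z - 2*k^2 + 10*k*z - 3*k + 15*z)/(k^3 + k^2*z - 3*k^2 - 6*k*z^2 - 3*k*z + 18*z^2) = (-k^2 + 5*k*z - k + 5*z)/(-k^2 - k*z + 6*z^2)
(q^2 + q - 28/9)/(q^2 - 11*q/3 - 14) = (q - 4/3)/(q - 6)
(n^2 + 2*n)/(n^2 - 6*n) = (n + 2)/(n - 6)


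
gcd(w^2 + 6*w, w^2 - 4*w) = w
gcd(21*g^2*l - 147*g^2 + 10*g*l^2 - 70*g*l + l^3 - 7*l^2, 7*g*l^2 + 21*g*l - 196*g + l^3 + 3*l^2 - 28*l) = 7*g + l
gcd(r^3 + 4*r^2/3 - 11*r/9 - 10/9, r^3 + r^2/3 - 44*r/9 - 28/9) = r + 2/3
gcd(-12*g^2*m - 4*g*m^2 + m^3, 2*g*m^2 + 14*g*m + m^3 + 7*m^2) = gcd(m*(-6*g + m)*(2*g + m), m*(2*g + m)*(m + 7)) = 2*g*m + m^2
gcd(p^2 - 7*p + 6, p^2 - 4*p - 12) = p - 6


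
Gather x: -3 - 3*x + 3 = -3*x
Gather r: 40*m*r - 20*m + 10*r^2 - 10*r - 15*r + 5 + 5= -20*m + 10*r^2 + r*(40*m - 25) + 10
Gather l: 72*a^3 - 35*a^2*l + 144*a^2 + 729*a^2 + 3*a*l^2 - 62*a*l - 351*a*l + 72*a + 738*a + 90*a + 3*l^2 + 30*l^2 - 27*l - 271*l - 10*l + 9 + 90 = 72*a^3 + 873*a^2 + 900*a + l^2*(3*a + 33) + l*(-35*a^2 - 413*a - 308) + 99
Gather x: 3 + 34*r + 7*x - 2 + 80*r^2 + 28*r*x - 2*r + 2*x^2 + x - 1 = 80*r^2 + 32*r + 2*x^2 + x*(28*r + 8)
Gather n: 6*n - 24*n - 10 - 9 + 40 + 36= 57 - 18*n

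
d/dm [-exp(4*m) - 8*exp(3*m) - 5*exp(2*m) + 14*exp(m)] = (-4*exp(3*m) - 24*exp(2*m) - 10*exp(m) + 14)*exp(m)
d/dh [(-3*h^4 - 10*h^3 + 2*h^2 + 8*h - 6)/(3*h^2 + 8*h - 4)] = 2*(-9*h^5 - 51*h^4 - 56*h^3 + 56*h^2 + 10*h + 8)/(9*h^4 + 48*h^3 + 40*h^2 - 64*h + 16)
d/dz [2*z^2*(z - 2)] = 2*z*(3*z - 4)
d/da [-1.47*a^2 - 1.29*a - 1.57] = -2.94*a - 1.29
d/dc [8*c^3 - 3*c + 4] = 24*c^2 - 3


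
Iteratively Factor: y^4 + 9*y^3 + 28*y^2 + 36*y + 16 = (y + 4)*(y^3 + 5*y^2 + 8*y + 4) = (y + 2)*(y + 4)*(y^2 + 3*y + 2) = (y + 1)*(y + 2)*(y + 4)*(y + 2)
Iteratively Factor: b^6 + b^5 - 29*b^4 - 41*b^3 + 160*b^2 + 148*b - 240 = (b + 3)*(b^5 - 2*b^4 - 23*b^3 + 28*b^2 + 76*b - 80) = (b - 2)*(b + 3)*(b^4 - 23*b^2 - 18*b + 40) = (b - 2)*(b - 1)*(b + 3)*(b^3 + b^2 - 22*b - 40) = (b - 2)*(b - 1)*(b + 3)*(b + 4)*(b^2 - 3*b - 10) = (b - 5)*(b - 2)*(b - 1)*(b + 3)*(b + 4)*(b + 2)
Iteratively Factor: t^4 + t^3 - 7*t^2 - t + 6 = (t - 1)*(t^3 + 2*t^2 - 5*t - 6) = (t - 2)*(t - 1)*(t^2 + 4*t + 3) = (t - 2)*(t - 1)*(t + 1)*(t + 3)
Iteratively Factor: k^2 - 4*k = (k)*(k - 4)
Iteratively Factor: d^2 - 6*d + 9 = (d - 3)*(d - 3)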